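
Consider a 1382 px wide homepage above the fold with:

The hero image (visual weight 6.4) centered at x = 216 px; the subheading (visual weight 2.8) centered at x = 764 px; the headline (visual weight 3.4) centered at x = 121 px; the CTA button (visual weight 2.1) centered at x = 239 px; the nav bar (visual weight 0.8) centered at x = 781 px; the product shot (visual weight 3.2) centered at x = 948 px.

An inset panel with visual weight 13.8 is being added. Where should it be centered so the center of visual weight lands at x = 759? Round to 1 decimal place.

x ≈ 1201.0

After adding the inset panel, total weight = 6.4 + 2.8 + 3.4 + 2.1 + 0.8 + 3.2 + 13.8 = 32.5.
x: target moment 32.5×759 = 24667.5; current 6.4·216 + 2.8·764 + 3.4·121 + 2.1·239 + 0.8·781 + 3.2·948 = 8093.3; the inset panel supplies 16574.2, so x = 16574.2/13.8 ≈ 1201.03.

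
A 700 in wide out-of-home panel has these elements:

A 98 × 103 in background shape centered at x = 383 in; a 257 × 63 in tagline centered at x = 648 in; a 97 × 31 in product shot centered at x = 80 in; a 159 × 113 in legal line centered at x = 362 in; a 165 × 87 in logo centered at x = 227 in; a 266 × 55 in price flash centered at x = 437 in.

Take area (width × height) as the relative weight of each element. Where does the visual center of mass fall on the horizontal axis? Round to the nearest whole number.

Areas → weights: background shape 98·103 = 10094, tagline 257·63 = 16191, product shot 97·31 = 3007, legal line 159·113 = 17967, logo 165·87 = 14355, price flash 266·55 = 14630; Σw = 76244.
Σw·x = 30754279; x̄ = 30754279/76244 ≈ 403.37.

x ≈ 403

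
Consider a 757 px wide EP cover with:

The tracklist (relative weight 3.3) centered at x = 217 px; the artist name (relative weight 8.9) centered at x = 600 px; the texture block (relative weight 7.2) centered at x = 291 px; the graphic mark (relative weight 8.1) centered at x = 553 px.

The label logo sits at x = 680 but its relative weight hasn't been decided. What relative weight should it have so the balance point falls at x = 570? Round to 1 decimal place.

Known weights sum to 3.3 + 8.9 + 7.2 + 8.1 = 27.5; their moment is 3.3·217 + 8.9·600 + 7.2·291 + 8.1·553 = 12630.6.
Set Σw·x/Σw = 570: (12630.6 + 680w) = 570·(27.5 + w).
Solving: w = (570·27.5 − 12630.6) / (680 − 570) = 3044.4 / 110 ≈ 27.68.

w ≈ 27.7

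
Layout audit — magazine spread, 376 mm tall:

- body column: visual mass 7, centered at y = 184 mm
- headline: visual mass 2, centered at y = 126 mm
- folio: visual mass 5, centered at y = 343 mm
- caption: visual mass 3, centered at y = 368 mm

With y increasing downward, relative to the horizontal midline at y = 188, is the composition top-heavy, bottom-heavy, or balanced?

Total weight = 7 + 2 + 5 + 3 = 17.
Σw·y = 7·184 + 2·126 + 5·343 + 3·368 = 4359, so ȳ = 4359/17 ≈ 256.41.
256.4 vs midline 188 → bottom-heavy.

bottom-heavy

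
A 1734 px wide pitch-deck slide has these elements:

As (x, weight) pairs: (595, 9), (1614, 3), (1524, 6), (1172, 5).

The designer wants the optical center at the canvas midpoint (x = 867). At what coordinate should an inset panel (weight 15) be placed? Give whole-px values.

New total weight: (9 + 3 + 6 + 5) + 15 = 38.
Along x: (25201 + 15·x) / 38 = 867 (existing moment 9·595 + 3·1614 + 6·1524 + 5·1172 = 25201) ⇒ x = (32946 − 25201) / 15 ≈ 516.33.

x ≈ 516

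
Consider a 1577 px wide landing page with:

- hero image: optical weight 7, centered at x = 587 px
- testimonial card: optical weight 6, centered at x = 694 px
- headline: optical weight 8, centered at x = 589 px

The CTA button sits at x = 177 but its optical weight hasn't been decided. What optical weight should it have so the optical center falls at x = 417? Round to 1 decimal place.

Fixed elements: Σw = 7 + 6 + 8 = 21, Σw·x = 7·587 + 6·694 + 8·589 = 12985.
Balance at x = 417 requires (12985 + w·177) / (21 + w) = 417.
Rearranging, w·(177 − 417) = 417·21 − 12985 = -4228, so w ≈ -4228/-240 = 17.62.

w ≈ 17.6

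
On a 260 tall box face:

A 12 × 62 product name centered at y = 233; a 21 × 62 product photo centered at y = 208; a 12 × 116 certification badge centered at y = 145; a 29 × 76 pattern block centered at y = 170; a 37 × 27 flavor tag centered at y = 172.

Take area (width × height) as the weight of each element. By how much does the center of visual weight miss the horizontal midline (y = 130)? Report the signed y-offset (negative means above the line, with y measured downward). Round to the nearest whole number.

≈ 50

Areas → weights: product name 12·62 = 744, product photo 21·62 = 1302, certification badge 12·116 = 1392, pattern block 29·76 = 2204, flavor tag 37·27 = 999; Σw = 6641.
Σw·y = 744·233 + 1302·208 + 1392·145 + 2204·170 + 999·172 = 1192516, so ȳ = 1192516/6641 ≈ 179.57.
Difference: 179.57 − 130 ≈ 49.57.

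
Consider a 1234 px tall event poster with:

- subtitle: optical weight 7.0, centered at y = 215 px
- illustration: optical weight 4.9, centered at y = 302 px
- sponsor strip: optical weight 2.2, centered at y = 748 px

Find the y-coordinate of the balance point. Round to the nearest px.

Total weight = 7.0 + 4.9 + 2.2 = 14.1.
y: (7.0·215 + 4.9·302 + 2.2·748) / 14.1 = 4630.4 / 14.1 ≈ 328.40

y ≈ 328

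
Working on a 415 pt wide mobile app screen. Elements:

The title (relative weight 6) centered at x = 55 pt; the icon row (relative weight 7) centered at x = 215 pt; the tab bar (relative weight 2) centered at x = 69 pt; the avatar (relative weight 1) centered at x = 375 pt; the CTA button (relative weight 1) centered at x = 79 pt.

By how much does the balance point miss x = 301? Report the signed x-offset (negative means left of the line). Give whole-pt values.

≈ -158 pt

Σw = 6 + 7 + 2 + 1 + 1 = 17.
Σw·x = 6·55 + 7·215 + 2·69 + 1·375 + 1·79 = 2427, so x̄ = 2427/17 ≈ 142.76.
Difference: 142.76 − 301 ≈ -158.24.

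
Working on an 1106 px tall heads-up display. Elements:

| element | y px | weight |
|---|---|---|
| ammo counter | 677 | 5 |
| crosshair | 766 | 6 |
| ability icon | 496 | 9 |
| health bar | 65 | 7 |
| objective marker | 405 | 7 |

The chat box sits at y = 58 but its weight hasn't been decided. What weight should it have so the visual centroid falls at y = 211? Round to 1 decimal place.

w ≈ 56.0

Fixed elements: Σw = 5 + 6 + 9 + 7 + 7 = 34, Σw·y = 5·677 + 6·766 + 9·496 + 7·65 + 7·405 = 15735.
Set Σw·y/Σw = 211: (15735 + 58w) = 211·(34 + w).
Solving: w = (211·34 − 15735) / (58 − 211) = -8561 / -153 ≈ 55.95.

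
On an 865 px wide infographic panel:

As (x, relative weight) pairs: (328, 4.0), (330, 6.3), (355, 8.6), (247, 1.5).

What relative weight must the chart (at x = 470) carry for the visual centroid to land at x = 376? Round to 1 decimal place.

Existing Σw = 20.4 (4.0 + 6.3 + 8.6 + 1.5); existing moment 4.0·328 + 6.3·330 + 8.6·355 + 1.5·247 = 6814.5.
Balance at x = 376 requires (6814.5 + w·470) / (20.4 + w) = 376.
Rearranging, w·(470 − 376) = 376·20.4 − 6814.5 = 855.9, so w ≈ 855.9/94 = 9.11.

w ≈ 9.1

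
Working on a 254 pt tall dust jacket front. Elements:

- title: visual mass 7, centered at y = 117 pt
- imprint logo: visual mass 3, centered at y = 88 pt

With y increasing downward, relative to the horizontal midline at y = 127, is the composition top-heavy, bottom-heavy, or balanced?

top-heavy

Total weight = 7 + 3 = 10.
y: (7·117 + 3·88) / 10 = 1083 / 10 ≈ 108.30
108.3 lies above (smaller y than) the midline 127, so the layout is top-heavy.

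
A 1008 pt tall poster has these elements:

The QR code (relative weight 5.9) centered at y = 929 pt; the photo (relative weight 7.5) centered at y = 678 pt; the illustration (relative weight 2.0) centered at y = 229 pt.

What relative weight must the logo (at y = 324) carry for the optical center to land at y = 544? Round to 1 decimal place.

w ≈ 12.0

Fixed elements: Σw = 5.9 + 7.5 + 2.0 = 15.4, Σw·y = 5.9·929 + 7.5·678 + 2.0·229 = 11024.1.
Balance at y = 544 requires (11024.1 + w·324) / (15.4 + w) = 544.
Rearranging, w·(324 − 544) = 544·15.4 − 11024.1 = -2646.5, so w ≈ -2646.5/-220 = 12.03.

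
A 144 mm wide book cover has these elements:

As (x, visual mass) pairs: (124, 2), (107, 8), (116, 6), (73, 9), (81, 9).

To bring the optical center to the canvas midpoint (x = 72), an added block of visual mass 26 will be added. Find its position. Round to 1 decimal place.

x ≈ 43.6

After adding the added block, total weight = 2 + 8 + 6 + 9 + 9 + 26 = 60.
x: need Σw·x = 60·72 = 4320. Existing = 2·124 + 8·107 + 6·116 + 9·73 + 9·81 = 3186. Remainder 1134 / 26 ≈ 43.62.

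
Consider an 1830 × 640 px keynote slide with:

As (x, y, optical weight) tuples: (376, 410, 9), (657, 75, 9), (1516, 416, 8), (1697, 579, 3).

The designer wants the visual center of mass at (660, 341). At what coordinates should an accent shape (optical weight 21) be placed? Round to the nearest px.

After adding the accent shape, total weight = 9 + 9 + 8 + 3 + 21 = 50.
x: target moment 50×660 = 33000; current 9·376 + 9·657 + 8·1516 + 3·1697 = 26516; the accent shape supplies 6484, so x = 6484/21 ≈ 308.76.
y: target moment 50×341 = 17050; current 9·410 + 9·75 + 8·416 + 3·579 = 9430; the accent shape supplies 7620, so y = 7620/21 ≈ 362.86.

(309, 363)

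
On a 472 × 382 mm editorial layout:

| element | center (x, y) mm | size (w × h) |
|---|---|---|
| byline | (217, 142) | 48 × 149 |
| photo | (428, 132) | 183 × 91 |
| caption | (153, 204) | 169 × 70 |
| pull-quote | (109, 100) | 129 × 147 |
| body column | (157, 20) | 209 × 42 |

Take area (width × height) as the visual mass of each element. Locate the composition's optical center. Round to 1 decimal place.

Areas → weights: byline 48·149 = 7152, photo 183·91 = 16653, caption 169·70 = 11830, pull-quote 129·147 = 18963, body column 209·42 = 8778; Σw = 63376.
x: (7152·217 + 16653·428 + 11830·153 + 18963·109 + 8778·157) / 63376 = 13934571 / 63376 ≈ 219.87
y: (7152·142 + 16653·132 + 11830·204 + 18963·100 + 8778·20) / 63376 = 7698960 / 63376 ≈ 121.48

(219.9, 121.5)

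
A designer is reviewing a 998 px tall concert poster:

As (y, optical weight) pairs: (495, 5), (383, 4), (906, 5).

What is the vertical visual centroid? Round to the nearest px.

y ≈ 610

Weights sum to 5 + 4 + 5 = 14.
y-moment: 5·495 + 4·383 + 5·906 = 8537; centroid 8537/14 ≈ 609.79.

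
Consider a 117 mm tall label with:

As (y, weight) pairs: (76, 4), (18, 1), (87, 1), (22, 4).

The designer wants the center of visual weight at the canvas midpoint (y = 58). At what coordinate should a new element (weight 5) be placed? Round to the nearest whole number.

y ≈ 75

With the new element, Σw becomes 4 + 1 + 1 + 4 + 5 = 15.
Along y: (497 + 5·y) / 15 = 58 (existing moment 4·76 + 1·18 + 1·87 + 4·22 = 497) ⇒ y = (870 − 497) / 5 ≈ 74.60.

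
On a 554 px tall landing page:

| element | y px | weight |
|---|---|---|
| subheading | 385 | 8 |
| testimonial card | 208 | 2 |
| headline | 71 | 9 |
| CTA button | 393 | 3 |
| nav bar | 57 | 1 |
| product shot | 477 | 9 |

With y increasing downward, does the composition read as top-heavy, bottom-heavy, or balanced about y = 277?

bottom-heavy

Total weight = 8 + 2 + 9 + 3 + 1 + 9 = 32.
Σw·y = 9664; ȳ = 9664/32 ≈ 302.00.
302.0 lies below (larger y than) the midline 277, so the layout is bottom-heavy.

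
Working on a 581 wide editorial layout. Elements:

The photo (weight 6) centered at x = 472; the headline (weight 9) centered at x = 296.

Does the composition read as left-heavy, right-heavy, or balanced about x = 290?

Total weight = 6 + 9 = 15.
x-moment: 6·472 + 9·296 = 5496; centroid 5496/15 ≈ 366.40.
366.4 lies right of the midline 290, so the layout is right-heavy.

right-heavy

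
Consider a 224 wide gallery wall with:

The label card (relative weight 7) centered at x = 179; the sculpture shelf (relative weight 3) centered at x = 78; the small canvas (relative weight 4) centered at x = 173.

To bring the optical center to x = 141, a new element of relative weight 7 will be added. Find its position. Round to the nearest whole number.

x ≈ 112

New total weight: (7 + 3 + 4) + 7 = 21.
x: target moment 21×141 = 2961; current 7·179 + 3·78 + 4·173 = 2179; the new element supplies 782, so x = 782/7 ≈ 111.71.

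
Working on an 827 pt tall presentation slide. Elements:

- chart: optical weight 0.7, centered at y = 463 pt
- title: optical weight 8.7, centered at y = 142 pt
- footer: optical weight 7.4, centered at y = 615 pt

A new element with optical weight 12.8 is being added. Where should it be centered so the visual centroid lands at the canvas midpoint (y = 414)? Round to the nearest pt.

After adding the new element, total weight = 0.7 + 8.7 + 7.4 + 12.8 = 29.6.
y: target moment 29.6×414 = 12254.4; current 0.7·463 + 8.7·142 + 7.4·615 = 6110.5; the new element supplies 6143.9, so y = 6143.9/12.8 ≈ 479.99.

y ≈ 480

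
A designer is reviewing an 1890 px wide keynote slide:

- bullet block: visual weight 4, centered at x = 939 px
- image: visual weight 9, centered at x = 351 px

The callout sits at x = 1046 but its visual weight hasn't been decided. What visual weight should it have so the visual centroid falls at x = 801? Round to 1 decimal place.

Existing Σw = 13 (4 + 9); existing moment 4·939 + 9·351 = 6915.
Set Σw·x/Σw = 801: (6915 + 1046w) = 801·(13 + w).
Solving: w = (801·13 − 6915) / (1046 − 801) = 3498 / 245 ≈ 14.28.

w ≈ 14.3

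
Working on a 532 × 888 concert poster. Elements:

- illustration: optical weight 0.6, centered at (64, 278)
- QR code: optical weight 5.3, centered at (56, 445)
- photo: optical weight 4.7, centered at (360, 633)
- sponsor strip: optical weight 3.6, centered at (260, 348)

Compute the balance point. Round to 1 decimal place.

Weights sum to 0.6 + 5.3 + 4.7 + 3.6 = 14.2.
x: (0.6·64 + 5.3·56 + 4.7·360 + 3.6·260) / 14.2 = 2963.2 / 14.2 ≈ 208.68
y: (0.6·278 + 5.3·445 + 4.7·633 + 3.6·348) / 14.2 = 6753.2 / 14.2 ≈ 475.58

(208.7, 475.6)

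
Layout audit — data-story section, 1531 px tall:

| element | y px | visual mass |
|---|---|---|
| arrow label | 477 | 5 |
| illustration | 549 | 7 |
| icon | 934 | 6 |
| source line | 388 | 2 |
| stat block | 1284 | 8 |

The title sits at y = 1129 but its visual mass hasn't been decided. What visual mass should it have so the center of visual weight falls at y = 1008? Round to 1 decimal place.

w ≈ 44.2

Existing Σw = 28 (5 + 7 + 6 + 2 + 8); existing moment 5·477 + 7·549 + 6·934 + 2·388 + 8·1284 = 22880.
Set Σw·y/Σw = 1008: (22880 + 1129w) = 1008·(28 + w).
Solving: w = (1008·28 − 22880) / (1129 − 1008) = 5344 / 121 ≈ 44.17.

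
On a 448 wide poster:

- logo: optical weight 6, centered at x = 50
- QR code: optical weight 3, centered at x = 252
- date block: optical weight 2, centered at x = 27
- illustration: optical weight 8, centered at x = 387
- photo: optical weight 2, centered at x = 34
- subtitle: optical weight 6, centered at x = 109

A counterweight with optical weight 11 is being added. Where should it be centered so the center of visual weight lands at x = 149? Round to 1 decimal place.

x ≈ 66.7

New total weight: (6 + 3 + 2 + 8 + 2 + 6) + 11 = 38.
Along x: (4928 + 11·x) / 38 = 149 (existing moment 6·50 + 3·252 + 2·27 + 8·387 + 2·34 + 6·109 = 4928) ⇒ x = (5662 − 4928) / 11 ≈ 66.73.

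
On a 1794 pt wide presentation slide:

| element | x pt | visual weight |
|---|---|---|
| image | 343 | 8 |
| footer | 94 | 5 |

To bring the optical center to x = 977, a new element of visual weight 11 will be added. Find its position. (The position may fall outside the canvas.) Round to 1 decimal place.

x ≈ 1839.5

With the new element, Σw becomes 8 + 5 + 11 = 24.
x: target moment 24×977 = 23448; current 8·343 + 5·94 = 3214; the new element supplies 20234, so x = 20234/11 ≈ 1839.45.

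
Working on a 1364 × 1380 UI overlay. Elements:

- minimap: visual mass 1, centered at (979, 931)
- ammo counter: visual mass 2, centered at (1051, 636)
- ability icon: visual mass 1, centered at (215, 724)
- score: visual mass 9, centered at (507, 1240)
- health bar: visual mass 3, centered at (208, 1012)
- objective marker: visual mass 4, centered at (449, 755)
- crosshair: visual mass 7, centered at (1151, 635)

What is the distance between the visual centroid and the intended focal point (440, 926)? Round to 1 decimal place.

≈ 239.6

Σw = 1 + 2 + 1 + 9 + 3 + 4 + 7 = 27.
x-moment: 1·979 + 2·1051 + 1·215 + 9·507 + 3·208 + 4·449 + 7·1151 = 18336; centroid 18336/27 ≈ 679.11.
y-moment: 1·931 + 2·636 + 1·724 + 9·1240 + 3·1012 + 4·755 + 7·635 = 24588; centroid 24588/27 ≈ 910.67.
From (440, 926): dx = 239.11, dy = -15.33, so the distance is √(dx²+dy²) ≈ 239.60.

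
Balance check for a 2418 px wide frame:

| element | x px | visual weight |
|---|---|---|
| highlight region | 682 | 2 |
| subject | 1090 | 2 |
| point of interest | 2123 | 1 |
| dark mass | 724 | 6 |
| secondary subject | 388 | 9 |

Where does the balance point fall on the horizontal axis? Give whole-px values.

Weights sum to 2 + 2 + 1 + 6 + 9 = 20.
x: (2·682 + 2·1090 + 1·2123 + 6·724 + 9·388) / 20 = 13503 / 20 ≈ 675.15

x ≈ 675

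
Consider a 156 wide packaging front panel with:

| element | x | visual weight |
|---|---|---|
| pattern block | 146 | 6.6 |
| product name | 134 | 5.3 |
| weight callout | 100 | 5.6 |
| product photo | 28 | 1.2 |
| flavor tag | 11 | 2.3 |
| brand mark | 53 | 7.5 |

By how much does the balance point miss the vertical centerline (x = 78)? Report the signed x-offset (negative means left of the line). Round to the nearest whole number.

Weights sum to 6.6 + 5.3 + 5.6 + 1.2 + 2.3 + 7.5 = 28.5.
Σw·x = 6.6·146 + 5.3·134 + 5.6·100 + 1.2·28 + 2.3·11 + 7.5·53 = 2690.2, so x̄ = 2690.2/28.5 ≈ 94.39.
Difference: 94.39 − 78 ≈ 16.39.

≈ 16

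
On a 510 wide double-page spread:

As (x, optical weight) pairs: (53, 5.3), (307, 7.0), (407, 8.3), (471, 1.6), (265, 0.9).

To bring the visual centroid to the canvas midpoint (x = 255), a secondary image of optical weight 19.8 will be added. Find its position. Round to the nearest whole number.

After adding the secondary image, total weight = 5.3 + 7.0 + 8.3 + 1.6 + 0.9 + 19.8 = 42.9.
x: target moment 42.9×255 = 10939.5; current 5.3·53 + 7.0·307 + 8.3·407 + 1.6·471 + 0.9·265 = 6800.1; the secondary image supplies 4139.4, so x = 4139.4/19.8 ≈ 209.06.

x ≈ 209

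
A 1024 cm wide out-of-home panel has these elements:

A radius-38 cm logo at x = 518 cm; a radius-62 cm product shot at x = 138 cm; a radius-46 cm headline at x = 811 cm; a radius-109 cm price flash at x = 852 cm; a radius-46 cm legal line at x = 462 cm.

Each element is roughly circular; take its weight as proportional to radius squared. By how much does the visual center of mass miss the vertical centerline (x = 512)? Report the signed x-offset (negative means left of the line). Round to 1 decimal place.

≈ 146.6 cm

Weights ∝ r²: logo 38² = 1444, product shot 62² = 3844, headline 46² = 2116, price flash 109² = 11881, legal line 46² = 2116; Σw = 21401.
x: (1444·518 + 3844·138 + 2116·811 + 11881·852 + 2116·462) / 21401 = 14094744 / 21401 ≈ 658.60
Against x = 512, that's 658.60 − 512 = 146.60.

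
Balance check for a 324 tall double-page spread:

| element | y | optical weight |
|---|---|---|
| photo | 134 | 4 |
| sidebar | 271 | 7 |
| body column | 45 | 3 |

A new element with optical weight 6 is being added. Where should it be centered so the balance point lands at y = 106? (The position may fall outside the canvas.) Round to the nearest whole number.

y ≈ -75

After adding the new element, total weight = 4 + 7 + 3 + 6 = 20.
y: need Σw·y = 20·106 = 2120. Existing = 4·134 + 7·271 + 3·45 = 2568. Remainder -448 / 6 ≈ -74.67.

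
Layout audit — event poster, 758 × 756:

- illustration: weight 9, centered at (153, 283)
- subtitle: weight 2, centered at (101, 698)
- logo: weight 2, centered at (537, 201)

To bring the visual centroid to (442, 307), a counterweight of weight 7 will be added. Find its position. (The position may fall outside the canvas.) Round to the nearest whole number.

After adding the counterweight, total weight = 9 + 2 + 2 + 7 = 20.
Along x: (2653 + 7·x) / 20 = 442 (existing moment 9·153 + 2·101 + 2·537 = 2653) ⇒ x = (8840 − 2653) / 7 ≈ 883.86.
Along y: (4345 + 7·y) / 20 = 307 (existing moment 9·283 + 2·698 + 2·201 = 4345) ⇒ y = (6140 − 4345) / 7 ≈ 256.43.

(884, 256)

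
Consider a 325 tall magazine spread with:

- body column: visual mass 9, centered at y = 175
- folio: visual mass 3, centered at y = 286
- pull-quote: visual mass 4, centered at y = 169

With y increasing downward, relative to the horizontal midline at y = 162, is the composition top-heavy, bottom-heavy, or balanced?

bottom-heavy

Σw = 9 + 3 + 4 = 16.
y: (9·175 + 3·286 + 4·169) / 16 = 3109 / 16 ≈ 194.31
194.3 lies below (larger y than) the midline 162, so the layout is bottom-heavy.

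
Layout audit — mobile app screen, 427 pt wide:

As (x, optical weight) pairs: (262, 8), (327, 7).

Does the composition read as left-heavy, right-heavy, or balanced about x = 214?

Total weight = 8 + 7 = 15.
x-moment: 8·262 + 7·327 = 4385; centroid 4385/15 ≈ 292.33.
292.3 lies right of the midline 214, so the layout is right-heavy.

right-heavy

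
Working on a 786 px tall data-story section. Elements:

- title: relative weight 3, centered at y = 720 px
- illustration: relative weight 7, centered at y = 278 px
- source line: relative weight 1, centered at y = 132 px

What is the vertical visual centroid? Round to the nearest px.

y ≈ 385

Weights sum to 3 + 7 + 1 = 11.
Σw·y = 3·720 + 7·278 + 1·132 = 4238, so ȳ = 4238/11 ≈ 385.27.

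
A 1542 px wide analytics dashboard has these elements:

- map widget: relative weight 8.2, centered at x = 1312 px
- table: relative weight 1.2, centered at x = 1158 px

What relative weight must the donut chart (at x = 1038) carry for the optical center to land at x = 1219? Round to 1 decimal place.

Known weights sum to 8.2 + 1.2 = 9.4; their moment is 8.2·1312 + 1.2·1158 = 12148.0.
Balance at x = 1219 requires (12148.0 + w·1038) / (9.4 + w) = 1219.
Rearranging, w·(1038 − 1219) = 1219·9.4 − 12148.0 = -689.4, so w ≈ -689.4/-181 = 3.81.

w ≈ 3.8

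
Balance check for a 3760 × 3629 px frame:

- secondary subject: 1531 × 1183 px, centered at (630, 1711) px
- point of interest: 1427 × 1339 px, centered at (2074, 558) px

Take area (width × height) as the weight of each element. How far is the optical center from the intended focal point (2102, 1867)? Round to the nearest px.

Areas: secondary subject 1531·1183 = 1811173, point of interest 1427·1339 = 1910753. Total weight = 3721926.
Σw·x = 1811173·630 + 1910753·2074 = 5103940712, so x̄ = 5103940712/3721926 ≈ 1371.32.
Σw·y = 1811173·1711 + 1910753·558 = 4165117177, so ȳ = 4165117177/3721926 ≈ 1119.08.
From (2102, 1867): dx = -730.68, dy = -747.92, so the distance is √(dx²+dy²) ≈ 1045.60.

≈ 1046 px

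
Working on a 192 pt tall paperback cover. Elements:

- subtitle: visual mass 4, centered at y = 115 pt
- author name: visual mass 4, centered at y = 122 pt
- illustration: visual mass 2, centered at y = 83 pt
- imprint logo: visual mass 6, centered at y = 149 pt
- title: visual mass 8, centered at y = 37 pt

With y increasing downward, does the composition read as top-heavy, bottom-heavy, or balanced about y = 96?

balanced

Σw = 4 + 4 + 2 + 6 + 8 = 24.
y-moment: 4·115 + 4·122 + 2·83 + 6·149 + 8·37 = 2304; centroid 2304/24 ≈ 96.00.
The centroid 96.00 matches the midline at 96, so the layout is balanced.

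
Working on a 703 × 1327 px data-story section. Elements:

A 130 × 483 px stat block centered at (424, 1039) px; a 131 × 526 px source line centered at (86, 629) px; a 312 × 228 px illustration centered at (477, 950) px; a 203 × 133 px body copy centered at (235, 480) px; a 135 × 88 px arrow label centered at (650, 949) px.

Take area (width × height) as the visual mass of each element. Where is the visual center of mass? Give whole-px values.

(333, 829)

Areas: stat block 130·483 = 62790, source line 131·526 = 68906, illustration 312·228 = 71136, body copy 203·133 = 26999, arrow label 135·88 = 11880. Total weight = 241711.
Σw·x = 62790·424 + 68906·86 + 71136·477 + 26999·235 + 11880·650 = 80547513, so x̄ = 80547513/241711 ≈ 333.24.
Σw·y = 62790·1039 + 68906·629 + 71136·950 + 26999·480 + 11880·949 = 200393524, so ȳ = 200393524/241711 ≈ 829.06.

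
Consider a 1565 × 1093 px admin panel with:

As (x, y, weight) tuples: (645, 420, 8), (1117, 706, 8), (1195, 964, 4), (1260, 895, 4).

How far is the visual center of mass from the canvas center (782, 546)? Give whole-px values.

≈ 256 px

Weights sum to 8 + 8 + 4 + 4 = 24.
x-moment: 8·645 + 8·1117 + 4·1195 + 4·1260 = 23916; centroid 23916/24 ≈ 996.50.
y-moment: 8·420 + 8·706 + 4·964 + 4·895 = 16444; centroid 16444/24 ≈ 685.17.
From (782, 546): dx = 214.50, dy = 139.17, so the distance is √(dx²+dy²) ≈ 255.69.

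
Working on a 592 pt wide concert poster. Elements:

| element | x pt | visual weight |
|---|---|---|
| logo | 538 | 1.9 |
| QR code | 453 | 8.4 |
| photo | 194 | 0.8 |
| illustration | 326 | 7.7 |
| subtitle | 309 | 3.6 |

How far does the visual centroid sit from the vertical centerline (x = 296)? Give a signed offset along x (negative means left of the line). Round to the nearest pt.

≈ 88 pt

Σw = 1.9 + 8.4 + 0.8 + 7.7 + 3.6 = 22.4.
x: (1.9·538 + 8.4·453 + 0.8·194 + 7.7·326 + 3.6·309) / 22.4 = 8605.2 / 22.4 ≈ 384.16
Difference: 384.16 − 296 ≈ 88.16.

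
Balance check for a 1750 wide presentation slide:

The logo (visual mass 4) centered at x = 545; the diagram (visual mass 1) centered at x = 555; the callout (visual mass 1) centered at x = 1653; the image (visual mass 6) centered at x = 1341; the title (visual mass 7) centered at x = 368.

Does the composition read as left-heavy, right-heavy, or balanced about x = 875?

left-heavy

Total weight = 4 + 1 + 1 + 6 + 7 = 19.
x-moment: 4·545 + 1·555 + 1·1653 + 6·1341 + 7·368 = 15010; centroid 15010/19 ≈ 790.00.
790.0 vs midline 875 → left-heavy.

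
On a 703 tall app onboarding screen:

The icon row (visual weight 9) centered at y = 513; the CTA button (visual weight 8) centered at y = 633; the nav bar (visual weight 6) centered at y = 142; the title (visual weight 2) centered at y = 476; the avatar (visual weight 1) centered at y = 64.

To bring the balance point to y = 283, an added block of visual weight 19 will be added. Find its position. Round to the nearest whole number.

With the added block, Σw becomes 9 + 8 + 6 + 2 + 1 + 19 = 45.
y: target moment 45×283 = 12735; current 9·513 + 8·633 + 6·142 + 2·476 + 1·64 = 11549; the added block supplies 1186, so y = 1186/19 ≈ 62.42.

y ≈ 62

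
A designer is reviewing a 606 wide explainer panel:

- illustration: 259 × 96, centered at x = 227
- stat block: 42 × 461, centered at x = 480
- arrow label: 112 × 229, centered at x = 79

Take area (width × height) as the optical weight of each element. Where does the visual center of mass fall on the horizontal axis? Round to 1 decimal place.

Areas: illustration 259·96 = 24864, stat block 42·461 = 19362, arrow label 112·229 = 25648. Total weight = 69874.
x: (24864·227 + 19362·480 + 25648·79) / 69874 = 16964080 / 69874 ≈ 242.78

x ≈ 242.8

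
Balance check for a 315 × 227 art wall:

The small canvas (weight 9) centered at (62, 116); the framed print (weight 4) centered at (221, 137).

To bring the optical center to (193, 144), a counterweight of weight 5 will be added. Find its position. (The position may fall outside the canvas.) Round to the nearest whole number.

New total weight: (9 + 4) + 5 = 18.
Along x: (1442 + 5·x) / 18 = 193 (existing moment 9·62 + 4·221 = 1442) ⇒ x = (3474 − 1442) / 5 ≈ 406.40.
Along y: (1592 + 5·y) / 18 = 144 (existing moment 9·116 + 4·137 = 1592) ⇒ y = (2592 − 1592) / 5 ≈ 200.00.

(406, 200)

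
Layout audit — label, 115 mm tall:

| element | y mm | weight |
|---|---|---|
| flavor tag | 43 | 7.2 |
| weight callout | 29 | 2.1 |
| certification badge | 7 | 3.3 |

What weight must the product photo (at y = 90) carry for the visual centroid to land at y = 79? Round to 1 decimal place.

w ≈ 54.7

Fixed elements: Σw = 7.2 + 2.1 + 3.3 = 12.6, Σw·y = 7.2·43 + 2.1·29 + 3.3·7 = 393.6.
For the centroid to hit 79: (393.6 + w·90) / (12.6 + w) = 79.
Solving: w = (79·12.6 − 393.6) / (90 − 79) = 601.8 / 11 ≈ 54.71.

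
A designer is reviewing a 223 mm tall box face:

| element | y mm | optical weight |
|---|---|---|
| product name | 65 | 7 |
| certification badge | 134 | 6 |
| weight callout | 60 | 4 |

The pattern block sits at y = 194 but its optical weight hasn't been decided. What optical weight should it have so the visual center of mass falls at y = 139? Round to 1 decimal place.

w ≈ 15.7

Known weights sum to 7 + 6 + 4 = 17; their moment is 7·65 + 6·134 + 4·60 = 1499.
Set Σw·y/Σw = 139: (1499 + 194w) = 139·(17 + w).
Rearranging, w·(194 − 139) = 139·17 − 1499 = 864, so w ≈ 864/55 = 15.71.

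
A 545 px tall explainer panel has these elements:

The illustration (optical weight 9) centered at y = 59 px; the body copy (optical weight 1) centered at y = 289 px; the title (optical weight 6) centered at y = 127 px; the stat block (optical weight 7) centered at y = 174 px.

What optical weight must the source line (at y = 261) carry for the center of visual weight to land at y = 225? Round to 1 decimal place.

w ≈ 66.0

Known weights sum to 9 + 1 + 6 + 7 = 23; their moment is 9·59 + 1·289 + 6·127 + 7·174 = 2800.
Balance at y = 225 requires (2800 + w·261) / (23 + w) = 225.
So w = (225·23 − 2800)/(261 − 225) = 2375/36 ≈ 65.97.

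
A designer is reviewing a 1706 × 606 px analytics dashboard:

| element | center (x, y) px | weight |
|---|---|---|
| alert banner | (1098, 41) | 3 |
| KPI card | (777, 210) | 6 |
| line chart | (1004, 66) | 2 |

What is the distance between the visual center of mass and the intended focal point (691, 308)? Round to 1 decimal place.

≈ 274.1 px

Σw = 3 + 6 + 2 = 11.
x: (3·1098 + 6·777 + 2·1004) / 11 = 9964 / 11 ≈ 905.82
y: (3·41 + 6·210 + 2·66) / 11 = 1515 / 11 ≈ 137.73
Relative to (691, 308): Δ = (214.82, -170.27); |Δ| = √(214.82² + -170.27²) ≈ 274.12.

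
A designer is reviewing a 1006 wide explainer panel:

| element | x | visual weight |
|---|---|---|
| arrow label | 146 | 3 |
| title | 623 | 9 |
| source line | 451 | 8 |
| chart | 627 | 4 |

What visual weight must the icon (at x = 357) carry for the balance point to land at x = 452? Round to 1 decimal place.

w ≈ 13.8

Existing Σw = 24 (3 + 9 + 8 + 4); existing moment 3·146 + 9·623 + 8·451 + 4·627 = 12161.
Balance at x = 452 requires (12161 + w·357) / (24 + w) = 452.
So w = (452·24 − 12161)/(357 − 452) = -1313/-95 ≈ 13.82.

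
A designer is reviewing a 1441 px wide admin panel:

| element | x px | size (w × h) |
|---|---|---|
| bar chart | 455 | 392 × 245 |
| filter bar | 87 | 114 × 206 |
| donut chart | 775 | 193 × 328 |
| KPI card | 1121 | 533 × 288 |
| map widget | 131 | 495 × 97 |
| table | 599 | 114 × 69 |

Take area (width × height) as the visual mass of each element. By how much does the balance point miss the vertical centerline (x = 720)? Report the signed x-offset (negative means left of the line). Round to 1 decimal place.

Taking area as weight: bar chart 392·245 = 96040, filter bar 114·206 = 23484, donut chart 193·328 = 63304, KPI card 533·288 = 153504, map widget 495·97 = 48015, table 114·69 = 7866. Sum 392213.
x: moment 277881591 / weight 392213 ≈ 708.50
Against x = 720, that's 708.50 − 720 = -11.50.

≈ -11.5 px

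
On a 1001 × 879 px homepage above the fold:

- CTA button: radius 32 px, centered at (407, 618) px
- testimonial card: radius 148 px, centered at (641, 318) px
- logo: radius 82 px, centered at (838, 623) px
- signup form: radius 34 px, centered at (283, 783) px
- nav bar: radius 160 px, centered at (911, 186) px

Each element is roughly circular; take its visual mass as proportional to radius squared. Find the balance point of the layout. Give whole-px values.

r² weights: CTA button 32² = 1024, testimonial card 148² = 21904, logo 82² = 6724, signup form 34² = 1156, nav bar 160² = 25600. Total = 56408.
Σw·x = 1024·407 + 21904·641 + 6724·838 + 1156·283 + 25600·911 = 43740692, so x̄ = 43740692/56408 ≈ 775.43.
Σw·y = 1024·618 + 21904·318 + 6724·623 + 1156·783 + 25600·186 = 17454104, so ȳ = 17454104/56408 ≈ 309.43.

(775, 309)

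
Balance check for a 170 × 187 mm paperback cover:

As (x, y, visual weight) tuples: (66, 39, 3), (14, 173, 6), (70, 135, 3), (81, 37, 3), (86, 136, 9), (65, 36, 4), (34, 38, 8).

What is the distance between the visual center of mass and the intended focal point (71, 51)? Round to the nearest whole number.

Σw = 3 + 6 + 3 + 3 + 9 + 4 + 8 = 36.
Σw·x = 2041; x̄ = 2041/36 ≈ 56.69.
Σw·y = 3343; ȳ = 3343/36 ≈ 92.86.
Relative to (71, 51): Δ = (-14.31, 41.86); |Δ| = √(-14.31² + 41.86²) ≈ 44.24.

≈ 44 mm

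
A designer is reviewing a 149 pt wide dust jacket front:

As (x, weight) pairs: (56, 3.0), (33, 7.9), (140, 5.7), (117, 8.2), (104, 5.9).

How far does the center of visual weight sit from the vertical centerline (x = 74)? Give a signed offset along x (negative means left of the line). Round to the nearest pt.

≈ 17 pt

Σw = 3.0 + 7.9 + 5.7 + 8.2 + 5.9 = 30.7.
x-moment: 3.0·56 + 7.9·33 + 5.7·140 + 8.2·117 + 5.9·104 = 2799.7; centroid 2799.7/30.7 ≈ 91.20.
Against x = 74, that's 91.20 − 74 = 17.20.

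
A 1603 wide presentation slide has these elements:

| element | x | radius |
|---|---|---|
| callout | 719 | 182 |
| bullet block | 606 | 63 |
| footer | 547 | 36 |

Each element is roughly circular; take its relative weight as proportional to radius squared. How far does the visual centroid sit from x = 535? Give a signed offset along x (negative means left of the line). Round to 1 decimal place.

r² weights: callout 182² = 33124, bullet block 63² = 3969, footer 36² = 1296. Total = 38389.
x-moment: 33124·719 + 3969·606 + 1296·547 = 26930282; centroid 26930282/38389 ≈ 701.51.
Against x = 535, that's 701.51 − 535 = 166.51.

≈ 166.5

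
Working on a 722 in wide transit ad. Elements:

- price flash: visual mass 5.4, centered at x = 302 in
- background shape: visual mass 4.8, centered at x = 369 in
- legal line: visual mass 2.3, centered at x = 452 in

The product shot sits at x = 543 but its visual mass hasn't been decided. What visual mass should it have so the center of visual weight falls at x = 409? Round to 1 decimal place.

w ≈ 5.0

Known weights sum to 5.4 + 4.8 + 2.3 = 12.5; their moment is 5.4·302 + 4.8·369 + 2.3·452 = 4441.6.
For the centroid to hit 409: (4441.6 + w·543) / (12.5 + w) = 409.
Solving: w = (409·12.5 − 4441.6) / (543 − 409) = 670.9 / 134 ≈ 5.01.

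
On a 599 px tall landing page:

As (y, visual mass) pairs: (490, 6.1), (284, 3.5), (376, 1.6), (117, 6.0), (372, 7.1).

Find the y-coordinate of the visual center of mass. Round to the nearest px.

Σw = 6.1 + 3.5 + 1.6 + 6.0 + 7.1 = 24.3.
y-moment: 6.1·490 + 3.5·284 + 1.6·376 + 6.0·117 + 7.1·372 = 7927.8; centroid 7927.8/24.3 ≈ 326.25.

y ≈ 326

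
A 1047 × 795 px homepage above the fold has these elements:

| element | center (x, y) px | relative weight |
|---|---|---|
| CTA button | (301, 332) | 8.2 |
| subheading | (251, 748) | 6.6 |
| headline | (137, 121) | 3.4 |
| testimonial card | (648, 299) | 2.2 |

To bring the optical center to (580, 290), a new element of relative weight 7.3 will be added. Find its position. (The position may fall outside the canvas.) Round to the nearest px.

New total weight: (8.2 + 6.6 + 3.4 + 2.2) + 7.3 = 27.7.
x: need Σw·x = 27.7·580 = 16066.0. Existing = 8.2·301 + 6.6·251 + 3.4·137 + 2.2·648 = 6016.2. Remainder 10049.8 / 7.3 ≈ 1376.68.
y: need Σw·y = 27.7·290 = 8033.0. Existing = 8.2·332 + 6.6·748 + 3.4·121 + 2.2·299 = 8728.4. Remainder -695.4 / 7.3 ≈ -95.26.

(1377, -95)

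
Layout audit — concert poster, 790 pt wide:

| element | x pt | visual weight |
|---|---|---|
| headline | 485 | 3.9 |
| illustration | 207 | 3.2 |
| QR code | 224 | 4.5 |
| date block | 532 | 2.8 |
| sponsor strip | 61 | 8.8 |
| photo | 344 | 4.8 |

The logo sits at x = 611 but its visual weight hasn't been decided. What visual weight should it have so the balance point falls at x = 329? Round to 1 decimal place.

Fixed elements: Σw = 3.9 + 3.2 + 4.5 + 2.8 + 8.8 + 4.8 = 28.0, Σw·x = 3.9·485 + 3.2·207 + 4.5·224 + 2.8·532 + 8.8·61 + 4.8·344 = 7239.5.
For the centroid to hit 329: (7239.5 + w·611) / (28.0 + w) = 329.
Solving: w = (329·28.0 − 7239.5) / (611 − 329) = 1972.5 / 282 ≈ 6.99.

w ≈ 7.0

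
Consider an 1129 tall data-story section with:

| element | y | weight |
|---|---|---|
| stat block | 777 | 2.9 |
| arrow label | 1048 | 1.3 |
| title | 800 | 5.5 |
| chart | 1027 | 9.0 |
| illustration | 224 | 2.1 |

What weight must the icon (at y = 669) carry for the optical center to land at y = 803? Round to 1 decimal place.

w ≈ 7.7

Existing Σw = 20.8 (2.9 + 1.3 + 5.5 + 9.0 + 2.1); existing moment 2.9·777 + 1.3·1048 + 5.5·800 + 9.0·1027 + 2.1·224 = 17729.1.
Set Σw·y/Σw = 803: (17729.1 + 669w) = 803·(20.8 + w).
Rearranging, w·(669 − 803) = 803·20.8 − 17729.1 = -1026.7, so w ≈ -1026.7/-134 = 7.66.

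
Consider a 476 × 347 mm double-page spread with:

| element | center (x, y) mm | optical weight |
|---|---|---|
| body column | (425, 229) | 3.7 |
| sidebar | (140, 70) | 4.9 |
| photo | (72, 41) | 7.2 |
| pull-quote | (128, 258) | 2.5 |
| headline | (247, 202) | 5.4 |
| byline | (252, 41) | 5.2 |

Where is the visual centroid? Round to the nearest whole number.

(199, 119)

Σw = 3.7 + 4.9 + 7.2 + 2.5 + 5.4 + 5.2 = 28.9.
x: moment 5741.1 / weight 28.9 ≈ 198.65
Σw·y = 3434.5; ȳ = 3434.5/28.9 ≈ 118.84.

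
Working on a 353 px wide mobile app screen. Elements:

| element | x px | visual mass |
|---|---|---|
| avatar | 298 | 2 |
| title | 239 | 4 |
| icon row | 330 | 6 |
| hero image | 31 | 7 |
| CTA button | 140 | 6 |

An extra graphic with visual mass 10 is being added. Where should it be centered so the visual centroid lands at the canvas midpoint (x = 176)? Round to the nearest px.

x ≈ 157

After adding the extra graphic, total weight = 2 + 4 + 6 + 7 + 6 + 10 = 35.
Along x: (4589 + 10·x) / 35 = 176 (existing moment 2·298 + 4·239 + 6·330 + 7·31 + 6·140 = 4589) ⇒ x = (6160 − 4589) / 10 ≈ 157.10.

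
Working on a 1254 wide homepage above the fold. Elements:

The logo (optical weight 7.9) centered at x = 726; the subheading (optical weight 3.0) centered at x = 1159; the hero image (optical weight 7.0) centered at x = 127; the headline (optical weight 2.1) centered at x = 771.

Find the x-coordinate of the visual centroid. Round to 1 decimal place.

x ≈ 586.0

Σw = 7.9 + 3.0 + 7.0 + 2.1 = 20.0.
x-moment: 7.9·726 + 3.0·1159 + 7.0·127 + 2.1·771 = 11720.5; centroid 11720.5/20.0 ≈ 586.02.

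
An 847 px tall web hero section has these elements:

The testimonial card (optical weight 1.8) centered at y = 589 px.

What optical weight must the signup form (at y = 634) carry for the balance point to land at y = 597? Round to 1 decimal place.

The single fixed element contributes weight 1.8, moment 1.8·589 = 1060.2.
For the centroid to hit 597: (1060.2 + w·634) / (1.8 + w) = 597.
Rearranging, w·(634 − 597) = 597·1.8 − 1060.2 = 14.4, so w ≈ 14.4/37 = 0.39.

w ≈ 0.4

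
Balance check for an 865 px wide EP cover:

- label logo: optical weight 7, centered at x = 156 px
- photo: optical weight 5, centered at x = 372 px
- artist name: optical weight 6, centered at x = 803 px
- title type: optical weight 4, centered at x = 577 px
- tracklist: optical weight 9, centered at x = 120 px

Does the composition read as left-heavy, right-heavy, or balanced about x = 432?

left-heavy

Total weight = 7 + 5 + 6 + 4 + 9 = 31.
x: (7·156 + 5·372 + 6·803 + 4·577 + 9·120) / 31 = 11158 / 31 ≈ 359.94
359.9 vs midline 432 → left-heavy.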